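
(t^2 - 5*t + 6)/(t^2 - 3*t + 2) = (t - 3)/(t - 1)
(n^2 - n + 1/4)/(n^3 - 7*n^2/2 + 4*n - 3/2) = (4*n^2 - 4*n + 1)/(2*(2*n^3 - 7*n^2 + 8*n - 3))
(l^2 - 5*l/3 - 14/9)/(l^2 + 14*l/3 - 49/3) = (l + 2/3)/(l + 7)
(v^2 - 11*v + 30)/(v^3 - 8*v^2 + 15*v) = (v - 6)/(v*(v - 3))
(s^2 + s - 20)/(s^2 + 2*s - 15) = (s - 4)/(s - 3)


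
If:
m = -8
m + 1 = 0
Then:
No Solution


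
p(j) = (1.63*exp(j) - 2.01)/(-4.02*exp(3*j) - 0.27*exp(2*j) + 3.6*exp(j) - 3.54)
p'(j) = (1.63*exp(j) - 2.01)*(12.06*exp(3*j) + 0.54*exp(2*j) - 3.6*exp(j))/(-4.02*exp(3*j) - 0.27*exp(2*j) + 3.6*exp(j) - 3.54)^2 + 1.63*exp(j)/(-4.02*exp(3*j) - 0.27*exp(2*j) + 3.6*exp(j) - 3.54) = (13.1052*exp(3*j) - 23.8005*exp(2*j) - 1.0854*exp(j) + 1.4658)*exp(j)/(16.1604*exp(6*j) + 2.1708*exp(5*j) - 28.8711*exp(4*j) + 26.5176*exp(3*j) + 14.8716*exp(2*j) - 25.488*exp(j) + 12.5316)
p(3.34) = -0.00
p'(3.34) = 0.00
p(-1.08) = 0.58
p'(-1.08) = -0.06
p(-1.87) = 0.59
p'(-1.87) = 0.01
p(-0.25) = 0.26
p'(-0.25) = -0.76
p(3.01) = -0.00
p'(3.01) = 0.00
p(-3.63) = 0.57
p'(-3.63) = 0.00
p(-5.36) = 0.57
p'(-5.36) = 0.00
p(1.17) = -0.03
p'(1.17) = 0.04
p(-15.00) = 0.57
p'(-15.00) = 0.00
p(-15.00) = 0.57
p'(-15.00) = 0.00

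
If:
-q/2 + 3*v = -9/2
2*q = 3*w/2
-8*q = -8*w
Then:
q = 0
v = -3/2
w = 0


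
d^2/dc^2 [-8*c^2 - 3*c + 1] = -16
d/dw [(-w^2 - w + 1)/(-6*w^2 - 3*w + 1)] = (-3*w^2 + 10*w + 2)/(36*w^4 + 36*w^3 - 3*w^2 - 6*w + 1)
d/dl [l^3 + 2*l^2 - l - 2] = 3*l^2 + 4*l - 1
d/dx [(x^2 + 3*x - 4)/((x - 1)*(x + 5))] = 1/(x^2 + 10*x + 25)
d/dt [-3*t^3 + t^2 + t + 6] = -9*t^2 + 2*t + 1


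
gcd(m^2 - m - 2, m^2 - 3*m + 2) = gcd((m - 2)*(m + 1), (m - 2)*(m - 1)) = m - 2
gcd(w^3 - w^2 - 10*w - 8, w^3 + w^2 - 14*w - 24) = w^2 - 2*w - 8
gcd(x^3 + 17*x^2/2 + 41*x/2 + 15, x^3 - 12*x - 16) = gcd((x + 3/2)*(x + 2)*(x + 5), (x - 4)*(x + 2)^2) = x + 2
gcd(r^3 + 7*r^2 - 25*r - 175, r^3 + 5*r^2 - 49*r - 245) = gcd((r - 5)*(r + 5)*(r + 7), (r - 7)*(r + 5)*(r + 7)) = r^2 + 12*r + 35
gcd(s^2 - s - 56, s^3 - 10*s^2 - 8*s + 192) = s - 8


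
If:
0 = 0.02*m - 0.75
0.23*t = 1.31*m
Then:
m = 37.50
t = 213.59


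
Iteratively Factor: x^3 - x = (x - 1)*(x^2 + x) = (x - 1)*(x + 1)*(x)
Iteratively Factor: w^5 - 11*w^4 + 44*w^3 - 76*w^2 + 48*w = (w - 4)*(w^4 - 7*w^3 + 16*w^2 - 12*w) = (w - 4)*(w - 2)*(w^3 - 5*w^2 + 6*w) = (w - 4)*(w - 3)*(w - 2)*(w^2 - 2*w) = w*(w - 4)*(w - 3)*(w - 2)*(w - 2)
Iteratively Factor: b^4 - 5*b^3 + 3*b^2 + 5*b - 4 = (b - 1)*(b^3 - 4*b^2 - b + 4) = (b - 1)^2*(b^2 - 3*b - 4) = (b - 1)^2*(b + 1)*(b - 4)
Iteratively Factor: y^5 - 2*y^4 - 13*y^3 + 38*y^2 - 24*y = (y - 3)*(y^4 + y^3 - 10*y^2 + 8*y) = y*(y - 3)*(y^3 + y^2 - 10*y + 8) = y*(y - 3)*(y - 2)*(y^2 + 3*y - 4) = y*(y - 3)*(y - 2)*(y - 1)*(y + 4)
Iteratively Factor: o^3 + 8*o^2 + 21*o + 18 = (o + 3)*(o^2 + 5*o + 6) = (o + 3)^2*(o + 2)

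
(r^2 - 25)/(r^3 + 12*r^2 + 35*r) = (r - 5)/(r*(r + 7))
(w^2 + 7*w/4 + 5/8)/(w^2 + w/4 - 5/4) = (w + 1/2)/(w - 1)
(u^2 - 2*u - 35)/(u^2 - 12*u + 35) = (u + 5)/(u - 5)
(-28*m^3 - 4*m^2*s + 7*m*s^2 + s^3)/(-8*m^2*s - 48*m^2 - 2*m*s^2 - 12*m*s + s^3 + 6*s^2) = (-14*m^2 + 5*m*s + s^2)/(-4*m*s - 24*m + s^2 + 6*s)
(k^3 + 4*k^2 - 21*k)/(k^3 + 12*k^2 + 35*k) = (k - 3)/(k + 5)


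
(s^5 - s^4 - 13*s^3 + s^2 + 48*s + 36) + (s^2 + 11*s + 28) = s^5 - s^4 - 13*s^3 + 2*s^2 + 59*s + 64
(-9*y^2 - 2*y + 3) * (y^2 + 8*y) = -9*y^4 - 74*y^3 - 13*y^2 + 24*y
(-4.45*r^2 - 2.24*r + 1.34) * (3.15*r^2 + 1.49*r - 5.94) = -14.0175*r^4 - 13.6865*r^3 + 27.3164*r^2 + 15.3022*r - 7.9596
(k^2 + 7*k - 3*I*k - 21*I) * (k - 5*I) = k^3 + 7*k^2 - 8*I*k^2 - 15*k - 56*I*k - 105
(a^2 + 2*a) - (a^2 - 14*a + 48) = 16*a - 48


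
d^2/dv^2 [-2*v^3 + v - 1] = -12*v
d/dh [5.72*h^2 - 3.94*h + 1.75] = 11.44*h - 3.94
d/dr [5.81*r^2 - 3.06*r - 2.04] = 11.62*r - 3.06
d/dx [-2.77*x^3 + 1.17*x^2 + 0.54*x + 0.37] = -8.31*x^2 + 2.34*x + 0.54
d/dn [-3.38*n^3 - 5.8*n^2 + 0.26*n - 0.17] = -10.14*n^2 - 11.6*n + 0.26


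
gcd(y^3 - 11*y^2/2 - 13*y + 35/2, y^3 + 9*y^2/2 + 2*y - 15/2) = y^2 + 3*y/2 - 5/2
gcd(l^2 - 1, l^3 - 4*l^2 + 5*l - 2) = l - 1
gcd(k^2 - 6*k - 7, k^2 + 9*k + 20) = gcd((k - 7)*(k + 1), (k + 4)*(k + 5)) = 1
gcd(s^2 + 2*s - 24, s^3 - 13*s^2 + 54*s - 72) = s - 4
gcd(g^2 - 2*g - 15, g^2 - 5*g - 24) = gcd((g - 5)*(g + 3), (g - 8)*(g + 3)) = g + 3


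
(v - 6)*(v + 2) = v^2 - 4*v - 12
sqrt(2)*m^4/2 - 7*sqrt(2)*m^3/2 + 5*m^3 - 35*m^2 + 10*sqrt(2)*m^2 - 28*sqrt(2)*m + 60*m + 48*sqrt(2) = (m - 4)*(m - 3)*(m + 4*sqrt(2))*(sqrt(2)*m/2 + 1)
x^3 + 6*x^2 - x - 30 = (x - 2)*(x + 3)*(x + 5)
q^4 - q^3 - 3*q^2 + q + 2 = (q - 2)*(q - 1)*(q + 1)^2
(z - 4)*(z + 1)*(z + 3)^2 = z^4 + 3*z^3 - 13*z^2 - 51*z - 36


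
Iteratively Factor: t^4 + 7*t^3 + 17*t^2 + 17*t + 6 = (t + 3)*(t^3 + 4*t^2 + 5*t + 2) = (t + 2)*(t + 3)*(t^2 + 2*t + 1) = (t + 1)*(t + 2)*(t + 3)*(t + 1)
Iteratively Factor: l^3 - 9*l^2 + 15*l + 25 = (l - 5)*(l^2 - 4*l - 5) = (l - 5)^2*(l + 1)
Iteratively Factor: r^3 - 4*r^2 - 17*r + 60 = (r - 3)*(r^2 - r - 20) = (r - 5)*(r - 3)*(r + 4)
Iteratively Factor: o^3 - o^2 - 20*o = (o)*(o^2 - o - 20) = o*(o + 4)*(o - 5)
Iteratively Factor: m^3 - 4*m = (m + 2)*(m^2 - 2*m) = (m - 2)*(m + 2)*(m)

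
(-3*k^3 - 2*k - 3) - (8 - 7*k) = -3*k^3 + 5*k - 11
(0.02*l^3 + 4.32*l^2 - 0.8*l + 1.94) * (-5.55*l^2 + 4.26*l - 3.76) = -0.111*l^5 - 23.8908*l^4 + 22.768*l^3 - 30.4182*l^2 + 11.2724*l - 7.2944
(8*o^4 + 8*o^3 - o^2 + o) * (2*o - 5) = 16*o^5 - 24*o^4 - 42*o^3 + 7*o^2 - 5*o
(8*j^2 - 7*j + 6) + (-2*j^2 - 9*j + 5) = 6*j^2 - 16*j + 11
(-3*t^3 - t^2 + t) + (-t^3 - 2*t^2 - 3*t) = -4*t^3 - 3*t^2 - 2*t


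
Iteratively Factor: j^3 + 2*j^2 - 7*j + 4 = (j - 1)*(j^2 + 3*j - 4) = (j - 1)^2*(j + 4)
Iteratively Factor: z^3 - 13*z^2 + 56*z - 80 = (z - 4)*(z^2 - 9*z + 20) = (z - 5)*(z - 4)*(z - 4)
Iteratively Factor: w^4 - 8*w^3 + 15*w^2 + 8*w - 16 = (w + 1)*(w^3 - 9*w^2 + 24*w - 16) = (w - 1)*(w + 1)*(w^2 - 8*w + 16) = (w - 4)*(w - 1)*(w + 1)*(w - 4)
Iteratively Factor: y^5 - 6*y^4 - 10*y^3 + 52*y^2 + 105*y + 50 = (y + 1)*(y^4 - 7*y^3 - 3*y^2 + 55*y + 50) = (y + 1)*(y + 2)*(y^3 - 9*y^2 + 15*y + 25) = (y - 5)*(y + 1)*(y + 2)*(y^2 - 4*y - 5) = (y - 5)*(y + 1)^2*(y + 2)*(y - 5)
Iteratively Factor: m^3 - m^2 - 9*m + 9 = (m - 1)*(m^2 - 9) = (m - 3)*(m - 1)*(m + 3)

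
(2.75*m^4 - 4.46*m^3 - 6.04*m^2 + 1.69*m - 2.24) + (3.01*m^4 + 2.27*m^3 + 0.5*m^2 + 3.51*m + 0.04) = 5.76*m^4 - 2.19*m^3 - 5.54*m^2 + 5.2*m - 2.2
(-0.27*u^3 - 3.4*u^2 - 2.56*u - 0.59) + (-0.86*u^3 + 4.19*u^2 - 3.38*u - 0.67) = -1.13*u^3 + 0.79*u^2 - 5.94*u - 1.26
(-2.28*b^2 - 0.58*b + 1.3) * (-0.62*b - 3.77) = 1.4136*b^3 + 8.9552*b^2 + 1.3806*b - 4.901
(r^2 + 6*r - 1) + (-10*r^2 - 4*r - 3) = -9*r^2 + 2*r - 4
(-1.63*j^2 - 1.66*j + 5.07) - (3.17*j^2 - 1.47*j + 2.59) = -4.8*j^2 - 0.19*j + 2.48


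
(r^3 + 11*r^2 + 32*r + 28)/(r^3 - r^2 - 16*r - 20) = (r + 7)/(r - 5)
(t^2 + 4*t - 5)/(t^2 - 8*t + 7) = (t + 5)/(t - 7)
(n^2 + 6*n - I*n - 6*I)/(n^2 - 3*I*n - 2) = (n + 6)/(n - 2*I)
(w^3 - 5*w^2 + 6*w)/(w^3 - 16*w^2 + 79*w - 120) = w*(w - 2)/(w^2 - 13*w + 40)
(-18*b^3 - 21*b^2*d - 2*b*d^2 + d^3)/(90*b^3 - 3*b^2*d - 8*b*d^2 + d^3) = (-b - d)/(5*b - d)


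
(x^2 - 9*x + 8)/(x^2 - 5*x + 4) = (x - 8)/(x - 4)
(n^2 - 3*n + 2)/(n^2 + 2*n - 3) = (n - 2)/(n + 3)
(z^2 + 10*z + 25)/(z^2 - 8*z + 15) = (z^2 + 10*z + 25)/(z^2 - 8*z + 15)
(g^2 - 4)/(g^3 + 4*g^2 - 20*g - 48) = (g - 2)/(g^2 + 2*g - 24)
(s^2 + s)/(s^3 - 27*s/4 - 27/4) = 4*s*(s + 1)/(4*s^3 - 27*s - 27)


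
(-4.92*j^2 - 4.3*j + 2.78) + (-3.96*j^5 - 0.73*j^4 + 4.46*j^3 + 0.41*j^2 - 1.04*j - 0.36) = -3.96*j^5 - 0.73*j^4 + 4.46*j^3 - 4.51*j^2 - 5.34*j + 2.42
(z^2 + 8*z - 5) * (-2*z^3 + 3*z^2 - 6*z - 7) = -2*z^5 - 13*z^4 + 28*z^3 - 70*z^2 - 26*z + 35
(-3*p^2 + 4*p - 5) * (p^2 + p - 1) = -3*p^4 + p^3 + 2*p^2 - 9*p + 5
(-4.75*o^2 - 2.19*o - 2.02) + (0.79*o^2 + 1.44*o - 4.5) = -3.96*o^2 - 0.75*o - 6.52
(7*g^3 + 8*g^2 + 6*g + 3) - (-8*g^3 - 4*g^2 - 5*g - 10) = 15*g^3 + 12*g^2 + 11*g + 13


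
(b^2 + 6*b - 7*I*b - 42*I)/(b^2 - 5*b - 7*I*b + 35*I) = (b + 6)/(b - 5)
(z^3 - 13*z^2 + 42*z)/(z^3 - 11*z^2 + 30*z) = (z - 7)/(z - 5)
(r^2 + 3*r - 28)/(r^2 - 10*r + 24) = (r + 7)/(r - 6)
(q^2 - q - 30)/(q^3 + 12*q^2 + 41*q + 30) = (q - 6)/(q^2 + 7*q + 6)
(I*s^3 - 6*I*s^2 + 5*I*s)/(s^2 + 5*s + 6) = I*s*(s^2 - 6*s + 5)/(s^2 + 5*s + 6)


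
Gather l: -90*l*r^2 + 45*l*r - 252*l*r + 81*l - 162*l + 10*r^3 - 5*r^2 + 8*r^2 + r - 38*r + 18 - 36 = l*(-90*r^2 - 207*r - 81) + 10*r^3 + 3*r^2 - 37*r - 18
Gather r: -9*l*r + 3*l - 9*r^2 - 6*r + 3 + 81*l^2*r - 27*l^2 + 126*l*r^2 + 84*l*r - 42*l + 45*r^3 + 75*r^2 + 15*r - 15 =-27*l^2 - 39*l + 45*r^3 + r^2*(126*l + 66) + r*(81*l^2 + 75*l + 9) - 12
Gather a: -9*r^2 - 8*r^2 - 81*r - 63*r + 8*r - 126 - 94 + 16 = -17*r^2 - 136*r - 204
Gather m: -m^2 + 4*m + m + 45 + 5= -m^2 + 5*m + 50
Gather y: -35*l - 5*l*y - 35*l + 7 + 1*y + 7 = -70*l + y*(1 - 5*l) + 14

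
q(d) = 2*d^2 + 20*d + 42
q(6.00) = 234.00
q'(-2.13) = 11.48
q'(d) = 4*d + 20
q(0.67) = 56.30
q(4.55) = 174.40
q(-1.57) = 15.53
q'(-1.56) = 13.76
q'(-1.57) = 13.72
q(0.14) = 44.84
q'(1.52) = 26.08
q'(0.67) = 22.68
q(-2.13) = 8.47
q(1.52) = 77.02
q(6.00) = 234.00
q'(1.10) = 24.40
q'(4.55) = 38.20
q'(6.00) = 44.00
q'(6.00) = 44.00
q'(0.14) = 20.56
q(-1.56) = 15.67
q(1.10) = 66.42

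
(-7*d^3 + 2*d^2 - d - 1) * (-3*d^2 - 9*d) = 21*d^5 + 57*d^4 - 15*d^3 + 12*d^2 + 9*d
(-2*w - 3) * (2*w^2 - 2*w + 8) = -4*w^3 - 2*w^2 - 10*w - 24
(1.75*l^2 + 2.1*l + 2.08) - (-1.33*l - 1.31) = 1.75*l^2 + 3.43*l + 3.39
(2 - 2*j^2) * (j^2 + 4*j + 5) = -2*j^4 - 8*j^3 - 8*j^2 + 8*j + 10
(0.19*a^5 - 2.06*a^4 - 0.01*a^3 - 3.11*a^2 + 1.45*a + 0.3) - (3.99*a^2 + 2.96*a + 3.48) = 0.19*a^5 - 2.06*a^4 - 0.01*a^3 - 7.1*a^2 - 1.51*a - 3.18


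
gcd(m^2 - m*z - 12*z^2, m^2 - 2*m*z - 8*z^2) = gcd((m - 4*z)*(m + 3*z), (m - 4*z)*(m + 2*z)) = -m + 4*z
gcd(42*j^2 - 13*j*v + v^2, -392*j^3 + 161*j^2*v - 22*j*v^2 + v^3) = -7*j + v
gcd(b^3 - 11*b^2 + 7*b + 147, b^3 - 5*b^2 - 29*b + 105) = b - 7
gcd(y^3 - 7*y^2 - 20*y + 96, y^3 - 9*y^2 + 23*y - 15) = y - 3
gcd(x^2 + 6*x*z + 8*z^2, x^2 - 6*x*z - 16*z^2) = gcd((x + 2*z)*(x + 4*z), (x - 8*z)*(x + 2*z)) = x + 2*z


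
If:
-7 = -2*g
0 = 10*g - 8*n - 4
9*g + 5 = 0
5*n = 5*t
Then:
No Solution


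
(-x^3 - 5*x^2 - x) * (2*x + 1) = -2*x^4 - 11*x^3 - 7*x^2 - x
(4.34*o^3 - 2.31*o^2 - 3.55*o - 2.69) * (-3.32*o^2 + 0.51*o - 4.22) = -14.4088*o^5 + 9.8826*o^4 - 7.7069*o^3 + 16.8685*o^2 + 13.6091*o + 11.3518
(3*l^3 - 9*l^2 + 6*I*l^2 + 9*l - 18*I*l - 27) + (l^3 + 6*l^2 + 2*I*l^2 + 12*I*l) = 4*l^3 - 3*l^2 + 8*I*l^2 + 9*l - 6*I*l - 27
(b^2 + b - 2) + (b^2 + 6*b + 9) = 2*b^2 + 7*b + 7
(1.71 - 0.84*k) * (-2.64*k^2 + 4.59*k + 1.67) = 2.2176*k^3 - 8.37*k^2 + 6.4461*k + 2.8557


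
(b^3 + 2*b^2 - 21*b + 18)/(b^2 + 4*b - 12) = (b^2 - 4*b + 3)/(b - 2)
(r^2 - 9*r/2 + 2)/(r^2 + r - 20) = (r - 1/2)/(r + 5)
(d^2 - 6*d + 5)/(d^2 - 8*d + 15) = (d - 1)/(d - 3)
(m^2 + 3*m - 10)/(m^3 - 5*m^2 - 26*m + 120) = (m - 2)/(m^2 - 10*m + 24)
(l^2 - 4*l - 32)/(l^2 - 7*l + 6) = (l^2 - 4*l - 32)/(l^2 - 7*l + 6)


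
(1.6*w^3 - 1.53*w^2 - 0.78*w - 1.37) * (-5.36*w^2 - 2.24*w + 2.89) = -8.576*w^5 + 4.6168*w^4 + 12.232*w^3 + 4.6687*w^2 + 0.8146*w - 3.9593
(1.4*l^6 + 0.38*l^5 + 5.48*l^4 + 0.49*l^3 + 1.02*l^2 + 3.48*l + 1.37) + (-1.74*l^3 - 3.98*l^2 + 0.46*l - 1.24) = 1.4*l^6 + 0.38*l^5 + 5.48*l^4 - 1.25*l^3 - 2.96*l^2 + 3.94*l + 0.13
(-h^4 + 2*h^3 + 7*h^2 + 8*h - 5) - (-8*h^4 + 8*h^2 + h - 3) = 7*h^4 + 2*h^3 - h^2 + 7*h - 2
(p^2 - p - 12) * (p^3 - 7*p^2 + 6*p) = p^5 - 8*p^4 + p^3 + 78*p^2 - 72*p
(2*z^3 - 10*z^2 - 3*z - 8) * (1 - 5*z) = -10*z^4 + 52*z^3 + 5*z^2 + 37*z - 8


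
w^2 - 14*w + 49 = (w - 7)^2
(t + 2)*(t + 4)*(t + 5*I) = t^3 + 6*t^2 + 5*I*t^2 + 8*t + 30*I*t + 40*I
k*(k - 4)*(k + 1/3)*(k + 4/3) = k^4 - 7*k^3/3 - 56*k^2/9 - 16*k/9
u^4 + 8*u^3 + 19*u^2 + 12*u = u*(u + 1)*(u + 3)*(u + 4)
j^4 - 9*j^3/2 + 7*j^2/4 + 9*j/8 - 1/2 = (j - 4)*(j - 1/2)^2*(j + 1/2)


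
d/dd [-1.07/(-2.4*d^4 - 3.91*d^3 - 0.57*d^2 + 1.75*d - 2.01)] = (-10.272*d^3 - 12.5511*d^2 - 1.2198*d + 1.8725)/(2.4*d^4 + 3.91*d^3 + 0.57*d^2 - 1.75*d + 2.01)^2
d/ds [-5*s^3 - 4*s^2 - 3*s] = -15*s^2 - 8*s - 3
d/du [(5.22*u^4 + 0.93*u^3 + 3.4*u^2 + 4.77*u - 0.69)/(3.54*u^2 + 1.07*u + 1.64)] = (36.9576*u^5 + 20.0484*u^4 + 36.2334*u^3 - 8.6722*u^2 + 16.0372*u + 8.5611)/(12.5316*u^4 + 7.5756*u^3 + 12.7561*u^2 + 3.5096*u + 2.6896)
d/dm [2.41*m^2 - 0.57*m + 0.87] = 4.82*m - 0.57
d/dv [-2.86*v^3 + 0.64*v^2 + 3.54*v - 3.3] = -8.58*v^2 + 1.28*v + 3.54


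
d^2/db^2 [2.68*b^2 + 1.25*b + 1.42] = 5.36000000000000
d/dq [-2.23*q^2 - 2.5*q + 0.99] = -4.46*q - 2.5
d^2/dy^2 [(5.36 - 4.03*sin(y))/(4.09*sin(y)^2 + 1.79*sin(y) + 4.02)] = (67.414243*sin(y)^5 - 388.154497*sin(y)^4 - 650.114498*sin(y)^3 + 844.314838*sin(y)^2 + 736.7052*sin(y) - 83.9099959999999)/(4.09*sin(y)^2 + 1.79*sin(y) + 4.02)^3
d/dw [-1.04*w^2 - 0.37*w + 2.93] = -2.08*w - 0.37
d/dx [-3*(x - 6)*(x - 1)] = 21 - 6*x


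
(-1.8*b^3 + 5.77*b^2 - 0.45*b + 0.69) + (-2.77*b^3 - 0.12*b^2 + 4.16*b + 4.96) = -4.57*b^3 + 5.65*b^2 + 3.71*b + 5.65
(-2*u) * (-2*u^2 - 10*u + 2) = 4*u^3 + 20*u^2 - 4*u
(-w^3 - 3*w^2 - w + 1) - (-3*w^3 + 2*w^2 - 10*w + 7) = 2*w^3 - 5*w^2 + 9*w - 6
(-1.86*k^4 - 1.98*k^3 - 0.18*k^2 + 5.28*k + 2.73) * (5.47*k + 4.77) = -10.1742*k^5 - 19.7028*k^4 - 10.4292*k^3 + 28.023*k^2 + 40.1187*k + 13.0221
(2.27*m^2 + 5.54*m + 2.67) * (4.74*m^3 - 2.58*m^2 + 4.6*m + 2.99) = 10.7598*m^5 + 20.403*m^4 + 8.8046*m^3 + 25.3827*m^2 + 28.8466*m + 7.9833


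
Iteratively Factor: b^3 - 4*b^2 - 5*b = (b)*(b^2 - 4*b - 5) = b*(b + 1)*(b - 5)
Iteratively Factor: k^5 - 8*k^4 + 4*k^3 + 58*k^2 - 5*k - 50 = (k - 5)*(k^4 - 3*k^3 - 11*k^2 + 3*k + 10) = (k - 5)*(k + 1)*(k^3 - 4*k^2 - 7*k + 10) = (k - 5)*(k + 1)*(k + 2)*(k^2 - 6*k + 5) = (k - 5)^2*(k + 1)*(k + 2)*(k - 1)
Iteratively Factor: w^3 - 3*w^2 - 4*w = (w + 1)*(w^2 - 4*w) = w*(w + 1)*(w - 4)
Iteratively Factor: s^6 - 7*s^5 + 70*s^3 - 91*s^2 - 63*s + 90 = (s - 3)*(s^5 - 4*s^4 - 12*s^3 + 34*s^2 + 11*s - 30) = (s - 3)*(s - 2)*(s^4 - 2*s^3 - 16*s^2 + 2*s + 15) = (s - 5)*(s - 3)*(s - 2)*(s^3 + 3*s^2 - s - 3) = (s - 5)*(s - 3)*(s - 2)*(s + 3)*(s^2 - 1) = (s - 5)*(s - 3)*(s - 2)*(s - 1)*(s + 3)*(s + 1)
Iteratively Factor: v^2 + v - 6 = (v - 2)*(v + 3)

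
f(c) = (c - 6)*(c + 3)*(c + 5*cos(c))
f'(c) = (1 - 5*sin(c))*(c - 6)*(c + 3) + (c - 6)*(c + 5*cos(c)) + (c + 3)*(c + 5*cos(c)) = -(c - 6)*(c + 3)*(5*sin(c) - 1) + (c - 6)*(c + 5*cos(c)) + (c + 3)*(c + 5*cos(c))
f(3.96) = -7.71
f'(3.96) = -63.35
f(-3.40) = -30.96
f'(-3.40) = 79.65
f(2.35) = 22.72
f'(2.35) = 47.96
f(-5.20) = -70.41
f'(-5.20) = -45.91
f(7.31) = 133.68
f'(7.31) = 70.73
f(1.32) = -51.77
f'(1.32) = 76.79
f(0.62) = -91.33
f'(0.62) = 28.85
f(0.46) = -94.70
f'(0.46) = 13.10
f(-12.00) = -1260.48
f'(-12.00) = -62.54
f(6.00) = 0.00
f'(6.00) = 97.21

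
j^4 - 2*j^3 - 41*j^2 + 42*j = j*(j - 7)*(j - 1)*(j + 6)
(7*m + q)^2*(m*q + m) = 49*m^3*q + 49*m^3 + 14*m^2*q^2 + 14*m^2*q + m*q^3 + m*q^2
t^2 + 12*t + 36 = (t + 6)^2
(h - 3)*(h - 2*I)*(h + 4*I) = h^3 - 3*h^2 + 2*I*h^2 + 8*h - 6*I*h - 24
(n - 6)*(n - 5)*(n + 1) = n^3 - 10*n^2 + 19*n + 30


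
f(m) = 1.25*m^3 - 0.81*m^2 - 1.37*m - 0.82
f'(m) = 3.75*m^2 - 1.62*m - 1.37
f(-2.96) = -36.28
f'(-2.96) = 36.28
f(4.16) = 69.45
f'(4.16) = 56.79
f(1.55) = -0.23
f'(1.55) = 5.13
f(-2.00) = -11.32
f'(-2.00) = 16.87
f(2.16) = 5.04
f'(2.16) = 12.63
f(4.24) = 74.09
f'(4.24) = 59.18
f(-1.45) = -4.35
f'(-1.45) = 8.86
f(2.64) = 12.92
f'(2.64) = 20.49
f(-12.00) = -2261.02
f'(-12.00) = 558.07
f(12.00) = 2026.10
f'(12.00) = 519.19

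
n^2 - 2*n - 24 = (n - 6)*(n + 4)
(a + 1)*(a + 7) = a^2 + 8*a + 7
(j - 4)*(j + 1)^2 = j^3 - 2*j^2 - 7*j - 4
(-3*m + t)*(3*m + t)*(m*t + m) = -9*m^3*t - 9*m^3 + m*t^3 + m*t^2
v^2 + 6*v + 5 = (v + 1)*(v + 5)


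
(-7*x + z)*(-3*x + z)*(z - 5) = 21*x^2*z - 105*x^2 - 10*x*z^2 + 50*x*z + z^3 - 5*z^2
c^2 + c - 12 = (c - 3)*(c + 4)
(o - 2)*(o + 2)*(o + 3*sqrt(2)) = o^3 + 3*sqrt(2)*o^2 - 4*o - 12*sqrt(2)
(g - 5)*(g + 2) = g^2 - 3*g - 10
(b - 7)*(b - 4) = b^2 - 11*b + 28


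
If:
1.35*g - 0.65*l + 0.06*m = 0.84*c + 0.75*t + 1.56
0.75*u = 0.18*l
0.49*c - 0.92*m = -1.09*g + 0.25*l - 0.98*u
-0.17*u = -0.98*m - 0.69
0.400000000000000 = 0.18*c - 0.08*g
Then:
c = 0.0751940538322381*u + 1.63202885232258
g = 0.169186621122536*u - 1.3279350822742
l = 4.16666666666667*u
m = 0.173469387755102*u - 0.704081632653061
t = -3.37691498236225*u - 6.35448199330709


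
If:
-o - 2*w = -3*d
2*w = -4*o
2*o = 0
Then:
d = 0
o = 0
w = 0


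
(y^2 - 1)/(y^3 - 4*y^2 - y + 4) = 1/(y - 4)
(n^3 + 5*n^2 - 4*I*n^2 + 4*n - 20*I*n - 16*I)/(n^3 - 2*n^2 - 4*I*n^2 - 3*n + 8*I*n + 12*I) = (n + 4)/(n - 3)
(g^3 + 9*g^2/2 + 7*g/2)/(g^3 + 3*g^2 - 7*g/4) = 2*(g + 1)/(2*g - 1)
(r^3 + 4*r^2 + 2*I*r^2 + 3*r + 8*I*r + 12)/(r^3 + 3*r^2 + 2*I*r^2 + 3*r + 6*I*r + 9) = (r + 4)/(r + 3)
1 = 1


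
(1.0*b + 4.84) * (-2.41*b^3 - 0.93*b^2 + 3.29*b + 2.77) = -2.41*b^4 - 12.5944*b^3 - 1.2112*b^2 + 18.6936*b + 13.4068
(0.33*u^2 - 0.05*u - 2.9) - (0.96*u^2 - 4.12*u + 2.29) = -0.63*u^2 + 4.07*u - 5.19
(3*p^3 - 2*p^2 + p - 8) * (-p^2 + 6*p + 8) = -3*p^5 + 20*p^4 + 11*p^3 - 2*p^2 - 40*p - 64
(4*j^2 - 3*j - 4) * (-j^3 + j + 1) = -4*j^5 + 3*j^4 + 8*j^3 + j^2 - 7*j - 4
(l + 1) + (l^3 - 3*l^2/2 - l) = l^3 - 3*l^2/2 + 1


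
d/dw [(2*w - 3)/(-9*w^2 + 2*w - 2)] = 2*(9*w^2 - 27*w + 1)/(81*w^4 - 36*w^3 + 40*w^2 - 8*w + 4)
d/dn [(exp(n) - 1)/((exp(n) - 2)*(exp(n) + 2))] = (-exp(2*n) + 2*exp(n) - 4)*exp(n)/(exp(4*n) - 8*exp(2*n) + 16)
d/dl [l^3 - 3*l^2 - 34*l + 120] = 3*l^2 - 6*l - 34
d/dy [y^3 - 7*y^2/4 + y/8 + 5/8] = 3*y^2 - 7*y/2 + 1/8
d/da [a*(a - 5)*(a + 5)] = 3*a^2 - 25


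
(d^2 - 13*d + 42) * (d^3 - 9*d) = d^5 - 13*d^4 + 33*d^3 + 117*d^2 - 378*d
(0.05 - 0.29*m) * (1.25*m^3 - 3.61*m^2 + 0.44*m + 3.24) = -0.3625*m^4 + 1.1094*m^3 - 0.3081*m^2 - 0.9176*m + 0.162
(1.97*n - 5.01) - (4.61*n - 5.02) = 0.00999999999999979 - 2.64*n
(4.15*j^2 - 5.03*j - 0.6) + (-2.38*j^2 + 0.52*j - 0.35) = 1.77*j^2 - 4.51*j - 0.95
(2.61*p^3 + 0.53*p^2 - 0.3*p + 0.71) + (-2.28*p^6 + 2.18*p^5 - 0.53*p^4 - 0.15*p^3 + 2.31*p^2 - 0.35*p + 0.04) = -2.28*p^6 + 2.18*p^5 - 0.53*p^4 + 2.46*p^3 + 2.84*p^2 - 0.65*p + 0.75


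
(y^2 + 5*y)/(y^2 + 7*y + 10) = y/(y + 2)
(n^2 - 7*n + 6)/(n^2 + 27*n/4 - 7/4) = 4*(n^2 - 7*n + 6)/(4*n^2 + 27*n - 7)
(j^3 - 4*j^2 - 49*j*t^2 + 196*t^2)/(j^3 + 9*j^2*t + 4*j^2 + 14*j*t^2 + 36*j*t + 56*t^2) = (j^2 - 7*j*t - 4*j + 28*t)/(j^2 + 2*j*t + 4*j + 8*t)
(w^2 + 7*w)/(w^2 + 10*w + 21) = w/(w + 3)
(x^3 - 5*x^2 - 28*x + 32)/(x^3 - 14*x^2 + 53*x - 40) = (x + 4)/(x - 5)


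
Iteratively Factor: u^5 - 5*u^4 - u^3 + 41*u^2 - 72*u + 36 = (u - 1)*(u^4 - 4*u^3 - 5*u^2 + 36*u - 36) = (u - 1)*(u + 3)*(u^3 - 7*u^2 + 16*u - 12) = (u - 3)*(u - 1)*(u + 3)*(u^2 - 4*u + 4) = (u - 3)*(u - 2)*(u - 1)*(u + 3)*(u - 2)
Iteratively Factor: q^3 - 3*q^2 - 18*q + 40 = (q - 2)*(q^2 - q - 20) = (q - 2)*(q + 4)*(q - 5)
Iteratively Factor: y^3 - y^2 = (y)*(y^2 - y) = y^2*(y - 1)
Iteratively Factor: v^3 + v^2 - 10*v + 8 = (v - 1)*(v^2 + 2*v - 8) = (v - 1)*(v + 4)*(v - 2)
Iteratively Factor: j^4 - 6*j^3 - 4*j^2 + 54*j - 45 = (j - 5)*(j^3 - j^2 - 9*j + 9) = (j - 5)*(j - 1)*(j^2 - 9) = (j - 5)*(j - 1)*(j + 3)*(j - 3)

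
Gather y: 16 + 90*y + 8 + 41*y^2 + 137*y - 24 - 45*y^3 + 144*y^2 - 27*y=-45*y^3 + 185*y^2 + 200*y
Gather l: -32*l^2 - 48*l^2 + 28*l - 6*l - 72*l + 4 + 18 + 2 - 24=-80*l^2 - 50*l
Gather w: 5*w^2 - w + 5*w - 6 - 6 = 5*w^2 + 4*w - 12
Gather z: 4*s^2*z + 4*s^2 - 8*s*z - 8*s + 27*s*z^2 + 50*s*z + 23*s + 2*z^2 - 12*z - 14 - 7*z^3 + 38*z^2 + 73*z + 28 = 4*s^2 + 15*s - 7*z^3 + z^2*(27*s + 40) + z*(4*s^2 + 42*s + 61) + 14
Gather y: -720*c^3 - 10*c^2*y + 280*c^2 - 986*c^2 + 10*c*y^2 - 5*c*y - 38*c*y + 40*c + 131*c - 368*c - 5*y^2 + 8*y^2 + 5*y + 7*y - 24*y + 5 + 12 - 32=-720*c^3 - 706*c^2 - 197*c + y^2*(10*c + 3) + y*(-10*c^2 - 43*c - 12) - 15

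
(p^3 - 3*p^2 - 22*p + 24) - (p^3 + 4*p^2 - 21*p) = -7*p^2 - p + 24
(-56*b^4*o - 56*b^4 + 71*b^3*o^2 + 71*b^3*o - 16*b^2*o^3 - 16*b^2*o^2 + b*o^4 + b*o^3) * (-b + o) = 56*b^5*o + 56*b^5 - 127*b^4*o^2 - 127*b^4*o + 87*b^3*o^3 + 87*b^3*o^2 - 17*b^2*o^4 - 17*b^2*o^3 + b*o^5 + b*o^4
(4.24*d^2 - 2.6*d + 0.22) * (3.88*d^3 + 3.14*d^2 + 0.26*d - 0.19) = 16.4512*d^5 + 3.2256*d^4 - 6.208*d^3 - 0.7908*d^2 + 0.5512*d - 0.0418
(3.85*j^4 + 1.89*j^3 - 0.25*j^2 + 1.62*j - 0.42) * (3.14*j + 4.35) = 12.089*j^5 + 22.6821*j^4 + 7.4365*j^3 + 3.9993*j^2 + 5.7282*j - 1.827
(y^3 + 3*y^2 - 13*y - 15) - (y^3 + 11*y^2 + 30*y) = -8*y^2 - 43*y - 15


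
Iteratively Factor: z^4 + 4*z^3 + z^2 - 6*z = (z)*(z^3 + 4*z^2 + z - 6) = z*(z + 3)*(z^2 + z - 2) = z*(z - 1)*(z + 3)*(z + 2)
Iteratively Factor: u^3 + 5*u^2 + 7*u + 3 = (u + 1)*(u^2 + 4*u + 3) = (u + 1)^2*(u + 3)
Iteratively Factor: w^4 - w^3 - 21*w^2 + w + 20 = (w - 5)*(w^3 + 4*w^2 - w - 4) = (w - 5)*(w + 4)*(w^2 - 1) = (w - 5)*(w - 1)*(w + 4)*(w + 1)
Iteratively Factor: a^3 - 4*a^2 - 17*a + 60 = (a - 5)*(a^2 + a - 12) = (a - 5)*(a + 4)*(a - 3)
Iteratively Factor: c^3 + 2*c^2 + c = (c + 1)*(c^2 + c) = (c + 1)^2*(c)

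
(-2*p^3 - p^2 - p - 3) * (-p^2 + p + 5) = 2*p^5 - p^4 - 10*p^3 - 3*p^2 - 8*p - 15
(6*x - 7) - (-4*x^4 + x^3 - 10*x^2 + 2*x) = 4*x^4 - x^3 + 10*x^2 + 4*x - 7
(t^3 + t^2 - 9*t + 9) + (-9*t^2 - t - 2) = t^3 - 8*t^2 - 10*t + 7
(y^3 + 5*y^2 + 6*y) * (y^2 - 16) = y^5 + 5*y^4 - 10*y^3 - 80*y^2 - 96*y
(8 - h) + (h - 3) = 5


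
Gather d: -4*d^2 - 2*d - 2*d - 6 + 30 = -4*d^2 - 4*d + 24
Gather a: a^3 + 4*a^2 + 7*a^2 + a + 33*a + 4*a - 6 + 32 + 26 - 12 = a^3 + 11*a^2 + 38*a + 40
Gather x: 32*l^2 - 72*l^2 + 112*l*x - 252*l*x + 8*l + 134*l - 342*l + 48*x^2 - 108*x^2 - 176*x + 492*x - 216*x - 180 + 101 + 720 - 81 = -40*l^2 - 200*l - 60*x^2 + x*(100 - 140*l) + 560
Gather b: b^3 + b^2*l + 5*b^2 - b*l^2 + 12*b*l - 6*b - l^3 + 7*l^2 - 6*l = b^3 + b^2*(l + 5) + b*(-l^2 + 12*l - 6) - l^3 + 7*l^2 - 6*l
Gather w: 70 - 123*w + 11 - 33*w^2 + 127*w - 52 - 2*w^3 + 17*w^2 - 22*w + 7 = -2*w^3 - 16*w^2 - 18*w + 36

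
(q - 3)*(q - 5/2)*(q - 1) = q^3 - 13*q^2/2 + 13*q - 15/2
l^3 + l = l*(l - I)*(l + I)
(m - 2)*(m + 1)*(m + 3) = m^3 + 2*m^2 - 5*m - 6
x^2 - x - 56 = (x - 8)*(x + 7)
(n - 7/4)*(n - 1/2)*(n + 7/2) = n^3 + 5*n^2/4 - 7*n + 49/16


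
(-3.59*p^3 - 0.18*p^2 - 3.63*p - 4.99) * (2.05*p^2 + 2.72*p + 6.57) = -7.3595*p^5 - 10.1338*p^4 - 31.5174*p^3 - 21.2857*p^2 - 37.4219*p - 32.7843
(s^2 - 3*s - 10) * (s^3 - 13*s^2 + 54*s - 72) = s^5 - 16*s^4 + 83*s^3 - 104*s^2 - 324*s + 720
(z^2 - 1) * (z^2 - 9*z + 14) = z^4 - 9*z^3 + 13*z^2 + 9*z - 14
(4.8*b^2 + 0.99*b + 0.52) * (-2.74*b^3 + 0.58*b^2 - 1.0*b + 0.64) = -13.152*b^5 + 0.0713999999999997*b^4 - 5.6506*b^3 + 2.3836*b^2 + 0.1136*b + 0.3328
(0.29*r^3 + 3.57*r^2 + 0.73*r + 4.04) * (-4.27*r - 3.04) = -1.2383*r^4 - 16.1255*r^3 - 13.9699*r^2 - 19.47*r - 12.2816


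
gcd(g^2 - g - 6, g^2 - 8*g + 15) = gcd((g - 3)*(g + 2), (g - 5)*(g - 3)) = g - 3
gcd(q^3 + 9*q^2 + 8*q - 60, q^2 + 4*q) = 1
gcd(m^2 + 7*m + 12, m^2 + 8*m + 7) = 1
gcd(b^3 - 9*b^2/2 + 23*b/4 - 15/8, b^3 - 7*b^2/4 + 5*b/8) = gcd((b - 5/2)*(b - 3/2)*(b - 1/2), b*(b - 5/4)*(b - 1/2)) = b - 1/2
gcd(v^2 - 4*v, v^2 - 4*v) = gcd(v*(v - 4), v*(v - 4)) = v^2 - 4*v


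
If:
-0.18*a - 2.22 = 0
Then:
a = -12.33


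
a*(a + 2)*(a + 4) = a^3 + 6*a^2 + 8*a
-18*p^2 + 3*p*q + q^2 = (-3*p + q)*(6*p + q)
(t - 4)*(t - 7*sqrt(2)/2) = t^2 - 7*sqrt(2)*t/2 - 4*t + 14*sqrt(2)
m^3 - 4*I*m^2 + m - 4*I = (m - 4*I)*(m - I)*(m + I)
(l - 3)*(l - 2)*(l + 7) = l^3 + 2*l^2 - 29*l + 42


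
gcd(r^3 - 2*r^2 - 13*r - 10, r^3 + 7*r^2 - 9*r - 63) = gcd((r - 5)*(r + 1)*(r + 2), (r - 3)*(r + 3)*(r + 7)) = 1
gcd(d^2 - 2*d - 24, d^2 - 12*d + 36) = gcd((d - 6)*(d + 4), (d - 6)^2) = d - 6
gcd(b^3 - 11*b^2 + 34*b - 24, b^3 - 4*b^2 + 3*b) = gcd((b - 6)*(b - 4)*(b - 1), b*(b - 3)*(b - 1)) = b - 1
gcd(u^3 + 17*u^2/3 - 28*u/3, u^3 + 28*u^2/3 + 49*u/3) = u^2 + 7*u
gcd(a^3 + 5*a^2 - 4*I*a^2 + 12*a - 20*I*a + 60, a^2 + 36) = a - 6*I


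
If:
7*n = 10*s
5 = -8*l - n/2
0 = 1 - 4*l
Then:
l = 1/4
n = -14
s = -49/5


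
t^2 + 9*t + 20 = (t + 4)*(t + 5)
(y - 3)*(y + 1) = y^2 - 2*y - 3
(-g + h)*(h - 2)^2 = -g*h^2 + 4*g*h - 4*g + h^3 - 4*h^2 + 4*h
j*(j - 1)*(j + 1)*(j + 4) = j^4 + 4*j^3 - j^2 - 4*j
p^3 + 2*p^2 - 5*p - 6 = (p - 2)*(p + 1)*(p + 3)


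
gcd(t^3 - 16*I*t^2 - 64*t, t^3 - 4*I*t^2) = t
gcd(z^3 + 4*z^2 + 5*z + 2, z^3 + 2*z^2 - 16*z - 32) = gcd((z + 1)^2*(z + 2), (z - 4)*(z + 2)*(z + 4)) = z + 2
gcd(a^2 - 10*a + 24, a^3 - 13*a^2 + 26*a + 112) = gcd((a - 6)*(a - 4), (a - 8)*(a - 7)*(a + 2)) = 1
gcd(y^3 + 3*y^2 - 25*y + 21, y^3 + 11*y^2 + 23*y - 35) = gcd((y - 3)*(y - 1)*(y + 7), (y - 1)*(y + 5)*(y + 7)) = y^2 + 6*y - 7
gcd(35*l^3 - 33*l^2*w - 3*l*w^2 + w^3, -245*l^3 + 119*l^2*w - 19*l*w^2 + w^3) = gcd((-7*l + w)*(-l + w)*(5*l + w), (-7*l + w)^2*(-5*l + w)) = -7*l + w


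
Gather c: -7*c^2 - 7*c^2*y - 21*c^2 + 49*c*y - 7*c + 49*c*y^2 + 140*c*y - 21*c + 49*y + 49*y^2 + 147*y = c^2*(-7*y - 28) + c*(49*y^2 + 189*y - 28) + 49*y^2 + 196*y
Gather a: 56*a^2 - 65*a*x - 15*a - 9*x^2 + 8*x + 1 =56*a^2 + a*(-65*x - 15) - 9*x^2 + 8*x + 1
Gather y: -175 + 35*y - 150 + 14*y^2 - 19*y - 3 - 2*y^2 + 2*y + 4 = 12*y^2 + 18*y - 324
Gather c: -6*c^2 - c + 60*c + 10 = -6*c^2 + 59*c + 10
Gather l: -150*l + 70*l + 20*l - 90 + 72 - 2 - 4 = -60*l - 24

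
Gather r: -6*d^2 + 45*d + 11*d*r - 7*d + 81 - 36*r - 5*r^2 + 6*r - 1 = -6*d^2 + 38*d - 5*r^2 + r*(11*d - 30) + 80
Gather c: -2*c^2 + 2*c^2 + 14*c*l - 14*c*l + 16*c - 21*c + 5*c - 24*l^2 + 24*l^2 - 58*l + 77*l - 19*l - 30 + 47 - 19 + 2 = 0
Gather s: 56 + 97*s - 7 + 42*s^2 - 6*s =42*s^2 + 91*s + 49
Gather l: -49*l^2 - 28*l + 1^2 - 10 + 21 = -49*l^2 - 28*l + 12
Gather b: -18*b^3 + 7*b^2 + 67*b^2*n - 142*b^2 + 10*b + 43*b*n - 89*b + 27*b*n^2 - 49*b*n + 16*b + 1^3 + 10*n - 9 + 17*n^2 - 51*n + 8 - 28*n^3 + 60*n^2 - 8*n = -18*b^3 + b^2*(67*n - 135) + b*(27*n^2 - 6*n - 63) - 28*n^3 + 77*n^2 - 49*n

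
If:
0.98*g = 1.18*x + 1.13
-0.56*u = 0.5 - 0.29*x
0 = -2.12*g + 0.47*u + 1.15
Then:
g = 0.26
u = -1.28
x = -0.74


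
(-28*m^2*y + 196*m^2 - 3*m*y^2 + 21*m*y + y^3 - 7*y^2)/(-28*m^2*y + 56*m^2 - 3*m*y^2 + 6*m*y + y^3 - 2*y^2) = (y - 7)/(y - 2)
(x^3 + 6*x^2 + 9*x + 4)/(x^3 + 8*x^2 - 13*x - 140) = (x^3 + 6*x^2 + 9*x + 4)/(x^3 + 8*x^2 - 13*x - 140)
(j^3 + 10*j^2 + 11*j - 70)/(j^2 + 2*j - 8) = (j^2 + 12*j + 35)/(j + 4)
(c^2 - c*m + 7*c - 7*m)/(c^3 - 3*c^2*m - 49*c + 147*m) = (c - m)/(c^2 - 3*c*m - 7*c + 21*m)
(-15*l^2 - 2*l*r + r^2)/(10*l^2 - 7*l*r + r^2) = (3*l + r)/(-2*l + r)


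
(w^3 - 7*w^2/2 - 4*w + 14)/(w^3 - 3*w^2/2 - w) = (2*w^2 - 3*w - 14)/(w*(2*w + 1))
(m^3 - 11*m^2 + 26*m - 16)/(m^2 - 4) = (m^2 - 9*m + 8)/(m + 2)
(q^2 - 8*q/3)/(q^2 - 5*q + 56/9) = 3*q/(3*q - 7)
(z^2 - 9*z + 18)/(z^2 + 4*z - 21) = (z - 6)/(z + 7)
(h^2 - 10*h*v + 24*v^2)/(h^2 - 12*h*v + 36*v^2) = (-h + 4*v)/(-h + 6*v)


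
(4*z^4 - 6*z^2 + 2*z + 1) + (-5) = 4*z^4 - 6*z^2 + 2*z - 4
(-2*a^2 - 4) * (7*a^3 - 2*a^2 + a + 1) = -14*a^5 + 4*a^4 - 30*a^3 + 6*a^2 - 4*a - 4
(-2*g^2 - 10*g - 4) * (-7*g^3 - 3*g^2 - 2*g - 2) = 14*g^5 + 76*g^4 + 62*g^3 + 36*g^2 + 28*g + 8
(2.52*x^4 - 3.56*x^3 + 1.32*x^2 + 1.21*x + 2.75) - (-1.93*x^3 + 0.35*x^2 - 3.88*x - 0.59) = 2.52*x^4 - 1.63*x^3 + 0.97*x^2 + 5.09*x + 3.34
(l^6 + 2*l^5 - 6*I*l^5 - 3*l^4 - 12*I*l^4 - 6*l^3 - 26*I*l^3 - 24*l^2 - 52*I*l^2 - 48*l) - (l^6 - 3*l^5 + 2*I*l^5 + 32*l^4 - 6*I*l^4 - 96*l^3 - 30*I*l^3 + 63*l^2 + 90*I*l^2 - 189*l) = 5*l^5 - 8*I*l^5 - 35*l^4 - 6*I*l^4 + 90*l^3 + 4*I*l^3 - 87*l^2 - 142*I*l^2 + 141*l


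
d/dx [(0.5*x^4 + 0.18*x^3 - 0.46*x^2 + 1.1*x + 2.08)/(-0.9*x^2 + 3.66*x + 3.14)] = (-0.9*x^5 + 5.328*x^4 + 7.5976*x^3 + 1.002*x^2 + 0.8552*x - 4.1588)/(0.81*x^4 - 6.588*x^3 + 7.7436*x^2 + 22.9848*x + 9.8596)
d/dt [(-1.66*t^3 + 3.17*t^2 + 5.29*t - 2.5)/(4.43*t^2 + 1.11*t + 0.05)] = (-7.3538*t^4 - 3.6852*t^3 - 20.165*t^2 + 22.467*t + 3.0395)/(19.6249*t^4 + 9.8346*t^3 + 1.6751*t^2 + 0.111*t + 0.0025)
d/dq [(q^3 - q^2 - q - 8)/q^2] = (q^3 + q + 16)/q^3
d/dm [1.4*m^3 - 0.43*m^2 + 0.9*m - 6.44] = 4.2*m^2 - 0.86*m + 0.9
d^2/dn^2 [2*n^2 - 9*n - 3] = 4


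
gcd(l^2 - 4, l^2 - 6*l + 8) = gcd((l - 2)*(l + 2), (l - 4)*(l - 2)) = l - 2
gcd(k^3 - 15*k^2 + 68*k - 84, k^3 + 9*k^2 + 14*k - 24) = 1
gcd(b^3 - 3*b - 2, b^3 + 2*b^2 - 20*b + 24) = b - 2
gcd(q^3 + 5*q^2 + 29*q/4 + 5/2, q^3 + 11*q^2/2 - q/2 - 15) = q + 2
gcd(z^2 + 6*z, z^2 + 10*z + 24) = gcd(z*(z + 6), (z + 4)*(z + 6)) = z + 6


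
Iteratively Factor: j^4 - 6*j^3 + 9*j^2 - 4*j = (j)*(j^3 - 6*j^2 + 9*j - 4) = j*(j - 1)*(j^2 - 5*j + 4) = j*(j - 4)*(j - 1)*(j - 1)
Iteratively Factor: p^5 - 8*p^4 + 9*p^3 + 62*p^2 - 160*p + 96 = (p + 3)*(p^4 - 11*p^3 + 42*p^2 - 64*p + 32) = (p - 4)*(p + 3)*(p^3 - 7*p^2 + 14*p - 8) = (p - 4)^2*(p + 3)*(p^2 - 3*p + 2) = (p - 4)^2*(p - 2)*(p + 3)*(p - 1)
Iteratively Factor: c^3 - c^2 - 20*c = (c + 4)*(c^2 - 5*c) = (c - 5)*(c + 4)*(c)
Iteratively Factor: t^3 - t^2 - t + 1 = (t + 1)*(t^2 - 2*t + 1) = (t - 1)*(t + 1)*(t - 1)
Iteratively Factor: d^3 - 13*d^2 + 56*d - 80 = (d - 5)*(d^2 - 8*d + 16) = (d - 5)*(d - 4)*(d - 4)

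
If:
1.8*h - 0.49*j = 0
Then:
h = 0.272222222222222*j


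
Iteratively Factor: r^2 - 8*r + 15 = (r - 5)*(r - 3)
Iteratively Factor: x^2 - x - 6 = (x + 2)*(x - 3)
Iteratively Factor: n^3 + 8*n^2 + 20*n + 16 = (n + 4)*(n^2 + 4*n + 4) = (n + 2)*(n + 4)*(n + 2)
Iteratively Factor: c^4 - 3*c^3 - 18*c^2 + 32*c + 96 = (c + 3)*(c^3 - 6*c^2 + 32) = (c + 2)*(c + 3)*(c^2 - 8*c + 16) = (c - 4)*(c + 2)*(c + 3)*(c - 4)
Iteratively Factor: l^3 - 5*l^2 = (l)*(l^2 - 5*l) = l^2*(l - 5)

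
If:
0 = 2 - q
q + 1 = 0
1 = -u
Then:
No Solution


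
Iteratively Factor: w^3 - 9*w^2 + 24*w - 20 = (w - 2)*(w^2 - 7*w + 10) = (w - 5)*(w - 2)*(w - 2)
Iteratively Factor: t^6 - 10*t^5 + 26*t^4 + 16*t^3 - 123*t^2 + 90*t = (t - 3)*(t^5 - 7*t^4 + 5*t^3 + 31*t^2 - 30*t) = (t - 3)*(t + 2)*(t^4 - 9*t^3 + 23*t^2 - 15*t) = (t - 3)*(t - 1)*(t + 2)*(t^3 - 8*t^2 + 15*t) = t*(t - 3)*(t - 1)*(t + 2)*(t^2 - 8*t + 15) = t*(t - 5)*(t - 3)*(t - 1)*(t + 2)*(t - 3)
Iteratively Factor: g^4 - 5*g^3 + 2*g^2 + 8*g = (g + 1)*(g^3 - 6*g^2 + 8*g) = (g - 2)*(g + 1)*(g^2 - 4*g) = (g - 4)*(g - 2)*(g + 1)*(g)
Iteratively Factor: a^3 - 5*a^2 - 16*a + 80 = (a - 4)*(a^2 - a - 20) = (a - 4)*(a + 4)*(a - 5)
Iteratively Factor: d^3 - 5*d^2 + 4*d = (d - 4)*(d^2 - d) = (d - 4)*(d - 1)*(d)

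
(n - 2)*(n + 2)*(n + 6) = n^3 + 6*n^2 - 4*n - 24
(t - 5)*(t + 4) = t^2 - t - 20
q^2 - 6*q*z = q*(q - 6*z)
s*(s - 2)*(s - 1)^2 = s^4 - 4*s^3 + 5*s^2 - 2*s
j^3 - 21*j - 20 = (j - 5)*(j + 1)*(j + 4)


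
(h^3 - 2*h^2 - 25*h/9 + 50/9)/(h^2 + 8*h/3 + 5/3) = (3*h^2 - 11*h + 10)/(3*(h + 1))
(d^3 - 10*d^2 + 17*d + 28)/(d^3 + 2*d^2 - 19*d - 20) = (d - 7)/(d + 5)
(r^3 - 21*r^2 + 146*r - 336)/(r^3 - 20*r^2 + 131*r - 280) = (r - 6)/(r - 5)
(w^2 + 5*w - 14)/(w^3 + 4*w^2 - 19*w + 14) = 1/(w - 1)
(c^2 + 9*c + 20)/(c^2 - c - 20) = (c + 5)/(c - 5)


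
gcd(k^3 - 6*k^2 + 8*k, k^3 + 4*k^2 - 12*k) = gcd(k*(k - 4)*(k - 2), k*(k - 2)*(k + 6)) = k^2 - 2*k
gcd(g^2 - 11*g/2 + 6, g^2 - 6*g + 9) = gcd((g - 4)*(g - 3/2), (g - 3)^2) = 1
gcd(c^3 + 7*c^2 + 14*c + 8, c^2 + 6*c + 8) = c^2 + 6*c + 8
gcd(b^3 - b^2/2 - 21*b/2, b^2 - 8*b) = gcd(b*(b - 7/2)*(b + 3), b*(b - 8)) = b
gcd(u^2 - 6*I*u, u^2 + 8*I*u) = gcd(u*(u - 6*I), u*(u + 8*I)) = u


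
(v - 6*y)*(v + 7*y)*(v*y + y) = v^3*y + v^2*y^2 + v^2*y - 42*v*y^3 + v*y^2 - 42*y^3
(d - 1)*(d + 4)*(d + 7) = d^3 + 10*d^2 + 17*d - 28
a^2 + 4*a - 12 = (a - 2)*(a + 6)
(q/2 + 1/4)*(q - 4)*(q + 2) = q^3/2 - 3*q^2/4 - 9*q/2 - 2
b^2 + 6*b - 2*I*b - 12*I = (b + 6)*(b - 2*I)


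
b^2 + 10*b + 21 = (b + 3)*(b + 7)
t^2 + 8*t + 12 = (t + 2)*(t + 6)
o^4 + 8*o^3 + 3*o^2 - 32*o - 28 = (o - 2)*(o + 1)*(o + 2)*(o + 7)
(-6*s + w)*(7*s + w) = -42*s^2 + s*w + w^2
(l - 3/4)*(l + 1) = l^2 + l/4 - 3/4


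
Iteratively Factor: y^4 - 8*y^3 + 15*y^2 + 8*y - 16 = (y - 1)*(y^3 - 7*y^2 + 8*y + 16) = (y - 4)*(y - 1)*(y^2 - 3*y - 4) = (y - 4)^2*(y - 1)*(y + 1)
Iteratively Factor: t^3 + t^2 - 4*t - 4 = (t - 2)*(t^2 + 3*t + 2) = (t - 2)*(t + 2)*(t + 1)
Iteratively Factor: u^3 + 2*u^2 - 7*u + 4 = (u - 1)*(u^2 + 3*u - 4) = (u - 1)^2*(u + 4)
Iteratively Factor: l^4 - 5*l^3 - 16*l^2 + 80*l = (l - 4)*(l^3 - l^2 - 20*l) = l*(l - 4)*(l^2 - l - 20) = l*(l - 5)*(l - 4)*(l + 4)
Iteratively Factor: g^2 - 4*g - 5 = (g - 5)*(g + 1)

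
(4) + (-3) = 1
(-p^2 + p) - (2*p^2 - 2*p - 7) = -3*p^2 + 3*p + 7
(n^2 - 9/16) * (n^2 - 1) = n^4 - 25*n^2/16 + 9/16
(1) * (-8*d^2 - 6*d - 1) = -8*d^2 - 6*d - 1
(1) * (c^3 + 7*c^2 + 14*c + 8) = c^3 + 7*c^2 + 14*c + 8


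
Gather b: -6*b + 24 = 24 - 6*b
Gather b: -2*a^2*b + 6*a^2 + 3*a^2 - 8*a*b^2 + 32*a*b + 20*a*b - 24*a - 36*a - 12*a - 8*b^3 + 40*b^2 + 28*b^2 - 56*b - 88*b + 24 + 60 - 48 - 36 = 9*a^2 - 72*a - 8*b^3 + b^2*(68 - 8*a) + b*(-2*a^2 + 52*a - 144)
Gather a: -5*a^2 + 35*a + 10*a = -5*a^2 + 45*a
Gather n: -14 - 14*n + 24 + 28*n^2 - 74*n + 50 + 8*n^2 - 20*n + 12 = 36*n^2 - 108*n + 72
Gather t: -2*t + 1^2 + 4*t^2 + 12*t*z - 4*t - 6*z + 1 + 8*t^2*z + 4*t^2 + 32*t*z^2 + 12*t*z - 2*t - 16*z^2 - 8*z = t^2*(8*z + 8) + t*(32*z^2 + 24*z - 8) - 16*z^2 - 14*z + 2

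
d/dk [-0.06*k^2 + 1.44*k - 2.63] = 1.44 - 0.12*k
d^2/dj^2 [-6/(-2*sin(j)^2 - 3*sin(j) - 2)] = 6*(-16*sin(j)^4 - 18*sin(j)^3 + 31*sin(j)^2 + 42*sin(j) + 10)/(3*sin(j) - cos(2*j) + 3)^3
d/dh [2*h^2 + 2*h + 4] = 4*h + 2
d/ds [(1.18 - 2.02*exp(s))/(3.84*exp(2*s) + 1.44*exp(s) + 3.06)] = (7.7568*exp(2*s) - 9.0624*exp(s) - 7.8804)*exp(s)/(14.7456*exp(4*s) + 11.0592*exp(3*s) + 25.5744*exp(2*s) + 8.8128*exp(s) + 9.3636)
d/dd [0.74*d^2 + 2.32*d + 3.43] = 1.48*d + 2.32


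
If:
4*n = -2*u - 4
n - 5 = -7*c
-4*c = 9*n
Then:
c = 45/59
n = -20/59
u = -78/59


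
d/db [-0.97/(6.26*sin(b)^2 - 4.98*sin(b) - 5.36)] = (12.1444*sin(b) - 4.8306)*cos(b)/(-6.26*sin(b)^2 + 4.98*sin(b) + 5.36)^2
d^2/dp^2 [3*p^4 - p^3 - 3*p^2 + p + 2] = 36*p^2 - 6*p - 6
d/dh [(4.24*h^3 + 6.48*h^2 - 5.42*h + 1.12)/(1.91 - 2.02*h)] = (-17.1296*h^3 + 11.2056*h^2 + 24.7536*h - 8.0898)/(4.0804*h^2 - 7.7164*h + 3.6481)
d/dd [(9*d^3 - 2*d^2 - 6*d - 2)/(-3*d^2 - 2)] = (-27*d^4 - 72*d^2 - 4*d + 12)/(9*d^4 + 12*d^2 + 4)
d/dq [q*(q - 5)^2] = (q - 5)*(3*q - 5)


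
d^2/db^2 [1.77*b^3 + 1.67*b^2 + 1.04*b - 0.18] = 10.62*b + 3.34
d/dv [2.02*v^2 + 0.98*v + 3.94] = 4.04*v + 0.98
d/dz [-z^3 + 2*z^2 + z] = -3*z^2 + 4*z + 1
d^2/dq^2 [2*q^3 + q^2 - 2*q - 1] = 12*q + 2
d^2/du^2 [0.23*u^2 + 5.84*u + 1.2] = 0.460000000000000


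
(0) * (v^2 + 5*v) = 0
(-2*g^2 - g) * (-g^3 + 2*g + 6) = 2*g^5 + g^4 - 4*g^3 - 14*g^2 - 6*g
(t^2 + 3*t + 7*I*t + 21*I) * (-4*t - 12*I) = -4*t^3 - 12*t^2 - 40*I*t^2 + 84*t - 120*I*t + 252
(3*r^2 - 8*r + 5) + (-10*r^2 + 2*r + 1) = -7*r^2 - 6*r + 6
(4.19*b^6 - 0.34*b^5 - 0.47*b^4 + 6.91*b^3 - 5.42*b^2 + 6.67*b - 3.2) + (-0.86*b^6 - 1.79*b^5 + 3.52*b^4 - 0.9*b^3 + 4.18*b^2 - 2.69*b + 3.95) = 3.33*b^6 - 2.13*b^5 + 3.05*b^4 + 6.01*b^3 - 1.24*b^2 + 3.98*b + 0.75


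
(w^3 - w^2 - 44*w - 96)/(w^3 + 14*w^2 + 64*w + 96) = (w^2 - 5*w - 24)/(w^2 + 10*w + 24)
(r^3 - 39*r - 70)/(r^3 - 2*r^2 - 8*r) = (r^2 - 2*r - 35)/(r*(r - 4))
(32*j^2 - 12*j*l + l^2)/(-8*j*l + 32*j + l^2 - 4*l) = (-4*j + l)/(l - 4)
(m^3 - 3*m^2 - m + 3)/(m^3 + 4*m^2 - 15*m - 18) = (m - 1)/(m + 6)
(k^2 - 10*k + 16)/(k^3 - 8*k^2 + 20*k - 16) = (k - 8)/(k^2 - 6*k + 8)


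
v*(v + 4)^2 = v^3 + 8*v^2 + 16*v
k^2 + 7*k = k*(k + 7)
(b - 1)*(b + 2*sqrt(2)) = b^2 - b + 2*sqrt(2)*b - 2*sqrt(2)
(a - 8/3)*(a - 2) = a^2 - 14*a/3 + 16/3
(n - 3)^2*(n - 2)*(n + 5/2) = n^4 - 11*n^3/2 + n^2 + 69*n/2 - 45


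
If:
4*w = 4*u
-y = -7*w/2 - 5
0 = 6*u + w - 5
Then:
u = 5/7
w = 5/7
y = 15/2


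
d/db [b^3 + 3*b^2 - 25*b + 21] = 3*b^2 + 6*b - 25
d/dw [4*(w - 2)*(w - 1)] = 8*w - 12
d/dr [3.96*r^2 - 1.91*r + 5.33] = 7.92*r - 1.91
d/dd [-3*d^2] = -6*d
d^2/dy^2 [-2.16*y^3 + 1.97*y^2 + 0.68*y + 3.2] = 3.94 - 12.96*y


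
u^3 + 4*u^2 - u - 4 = (u - 1)*(u + 1)*(u + 4)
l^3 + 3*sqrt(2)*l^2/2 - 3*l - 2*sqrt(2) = (l - sqrt(2))*(l + sqrt(2)/2)*(l + 2*sqrt(2))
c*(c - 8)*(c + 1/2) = c^3 - 15*c^2/2 - 4*c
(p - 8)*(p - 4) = p^2 - 12*p + 32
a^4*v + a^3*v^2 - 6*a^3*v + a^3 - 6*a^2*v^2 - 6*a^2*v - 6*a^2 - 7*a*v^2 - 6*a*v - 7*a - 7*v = (a - 7)*(a + 1)*(a + v)*(a*v + 1)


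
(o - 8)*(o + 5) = o^2 - 3*o - 40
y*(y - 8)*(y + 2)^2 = y^4 - 4*y^3 - 28*y^2 - 32*y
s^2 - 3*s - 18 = (s - 6)*(s + 3)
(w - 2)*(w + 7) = w^2 + 5*w - 14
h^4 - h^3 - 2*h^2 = h^2*(h - 2)*(h + 1)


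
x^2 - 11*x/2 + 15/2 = (x - 3)*(x - 5/2)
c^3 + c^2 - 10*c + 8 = (c - 2)*(c - 1)*(c + 4)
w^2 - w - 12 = (w - 4)*(w + 3)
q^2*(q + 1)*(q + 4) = q^4 + 5*q^3 + 4*q^2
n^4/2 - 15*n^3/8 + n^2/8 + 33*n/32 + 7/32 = (n/2 + 1/4)*(n - 7/2)*(n - 1)*(n + 1/4)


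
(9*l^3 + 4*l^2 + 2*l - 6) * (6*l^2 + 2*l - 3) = 54*l^5 + 42*l^4 - 7*l^3 - 44*l^2 - 18*l + 18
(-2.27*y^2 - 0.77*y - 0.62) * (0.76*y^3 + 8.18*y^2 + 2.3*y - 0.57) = -1.7252*y^5 - 19.1538*y^4 - 11.9908*y^3 - 5.5487*y^2 - 0.9871*y + 0.3534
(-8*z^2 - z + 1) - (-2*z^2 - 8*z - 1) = -6*z^2 + 7*z + 2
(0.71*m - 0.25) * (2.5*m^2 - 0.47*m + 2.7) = 1.775*m^3 - 0.9587*m^2 + 2.0345*m - 0.675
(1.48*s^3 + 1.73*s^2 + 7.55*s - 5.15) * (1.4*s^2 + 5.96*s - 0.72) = 2.072*s^5 + 11.2428*s^4 + 19.8152*s^3 + 36.5424*s^2 - 36.13*s + 3.708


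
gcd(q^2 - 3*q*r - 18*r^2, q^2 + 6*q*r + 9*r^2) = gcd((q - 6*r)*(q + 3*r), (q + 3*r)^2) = q + 3*r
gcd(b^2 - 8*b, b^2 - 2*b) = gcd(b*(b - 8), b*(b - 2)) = b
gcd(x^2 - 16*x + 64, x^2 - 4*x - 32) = x - 8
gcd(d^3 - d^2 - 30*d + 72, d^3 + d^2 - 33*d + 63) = d - 3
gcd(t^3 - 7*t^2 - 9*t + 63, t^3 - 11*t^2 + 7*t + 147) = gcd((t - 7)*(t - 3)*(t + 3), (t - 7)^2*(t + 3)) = t^2 - 4*t - 21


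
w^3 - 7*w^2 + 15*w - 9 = (w - 3)^2*(w - 1)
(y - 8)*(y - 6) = y^2 - 14*y + 48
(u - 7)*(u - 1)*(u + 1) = u^3 - 7*u^2 - u + 7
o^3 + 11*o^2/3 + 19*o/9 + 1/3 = (o + 1/3)^2*(o + 3)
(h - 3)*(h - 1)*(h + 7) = h^3 + 3*h^2 - 25*h + 21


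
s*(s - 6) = s^2 - 6*s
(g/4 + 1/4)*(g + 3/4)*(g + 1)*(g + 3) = g^4/4 + 23*g^3/16 + 43*g^2/16 + 33*g/16 + 9/16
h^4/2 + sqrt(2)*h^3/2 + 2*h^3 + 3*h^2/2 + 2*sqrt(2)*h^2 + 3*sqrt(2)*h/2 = h*(h/2 + 1/2)*(h + 3)*(h + sqrt(2))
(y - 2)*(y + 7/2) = y^2 + 3*y/2 - 7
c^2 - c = c*(c - 1)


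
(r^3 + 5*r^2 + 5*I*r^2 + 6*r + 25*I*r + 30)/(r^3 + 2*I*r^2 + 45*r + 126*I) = (r^2 + r*(5 - I) - 5*I)/(r^2 - 4*I*r + 21)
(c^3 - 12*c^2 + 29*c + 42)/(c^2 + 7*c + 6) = (c^2 - 13*c + 42)/(c + 6)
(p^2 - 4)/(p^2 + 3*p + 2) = (p - 2)/(p + 1)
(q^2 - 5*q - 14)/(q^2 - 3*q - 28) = (q + 2)/(q + 4)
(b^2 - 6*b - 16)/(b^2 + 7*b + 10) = (b - 8)/(b + 5)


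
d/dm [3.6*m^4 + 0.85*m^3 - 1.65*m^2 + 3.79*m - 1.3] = 14.4*m^3 + 2.55*m^2 - 3.3*m + 3.79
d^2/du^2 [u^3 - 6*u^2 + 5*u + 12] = 6*u - 12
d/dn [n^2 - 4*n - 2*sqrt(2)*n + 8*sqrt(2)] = 2*n - 4 - 2*sqrt(2)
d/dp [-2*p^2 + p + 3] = 1 - 4*p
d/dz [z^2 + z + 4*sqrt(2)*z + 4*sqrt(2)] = 2*z + 1 + 4*sqrt(2)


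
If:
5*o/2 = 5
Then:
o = 2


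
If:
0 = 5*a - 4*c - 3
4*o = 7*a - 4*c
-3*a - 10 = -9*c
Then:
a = 67/33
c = 59/33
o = 233/132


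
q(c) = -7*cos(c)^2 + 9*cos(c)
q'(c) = 14*sin(c)*cos(c) - 9*sin(c) = (14*cos(c) - 9)*sin(c)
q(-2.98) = -15.70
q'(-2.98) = 3.67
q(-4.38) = -3.68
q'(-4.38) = -12.83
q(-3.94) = -9.69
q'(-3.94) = -13.44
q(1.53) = 0.36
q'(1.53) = -8.42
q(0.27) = 2.17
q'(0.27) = 1.20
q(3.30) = -15.71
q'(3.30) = 3.60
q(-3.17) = -15.99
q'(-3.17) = -0.65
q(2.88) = -15.23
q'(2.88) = -5.83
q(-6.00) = 2.19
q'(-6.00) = 1.24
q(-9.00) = -14.01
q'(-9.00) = 8.97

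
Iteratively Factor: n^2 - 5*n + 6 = (n - 3)*(n - 2)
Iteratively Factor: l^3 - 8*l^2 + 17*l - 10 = (l - 2)*(l^2 - 6*l + 5) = (l - 5)*(l - 2)*(l - 1)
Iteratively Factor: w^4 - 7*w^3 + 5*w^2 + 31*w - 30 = (w - 1)*(w^3 - 6*w^2 - w + 30) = (w - 3)*(w - 1)*(w^2 - 3*w - 10) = (w - 5)*(w - 3)*(w - 1)*(w + 2)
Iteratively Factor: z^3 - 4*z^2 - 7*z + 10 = (z + 2)*(z^2 - 6*z + 5) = (z - 5)*(z + 2)*(z - 1)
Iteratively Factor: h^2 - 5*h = (h)*(h - 5)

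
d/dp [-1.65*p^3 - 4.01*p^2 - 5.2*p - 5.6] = -4.95*p^2 - 8.02*p - 5.2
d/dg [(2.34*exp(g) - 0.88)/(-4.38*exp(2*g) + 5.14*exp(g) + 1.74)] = (10.2492*exp(2*g) - 7.7088*exp(g) + 8.5948)*exp(g)/(19.1844*exp(4*g) - 45.0264*exp(3*g) + 11.1772*exp(2*g) + 17.8872*exp(g) + 3.0276)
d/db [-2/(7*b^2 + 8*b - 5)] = 4*(7*b + 4)/(7*b^2 + 8*b - 5)^2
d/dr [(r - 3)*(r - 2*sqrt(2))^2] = (r - 2*sqrt(2))*(3*r - 6 - 2*sqrt(2))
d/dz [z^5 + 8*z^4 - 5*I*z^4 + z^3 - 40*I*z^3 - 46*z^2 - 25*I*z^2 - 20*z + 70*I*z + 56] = 5*z^4 + z^3*(32 - 20*I) + z^2*(3 - 120*I) + z*(-92 - 50*I) - 20 + 70*I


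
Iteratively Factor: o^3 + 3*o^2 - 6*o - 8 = (o + 1)*(o^2 + 2*o - 8) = (o + 1)*(o + 4)*(o - 2)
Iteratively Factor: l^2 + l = (l)*(l + 1)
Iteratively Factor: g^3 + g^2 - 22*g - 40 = (g + 2)*(g^2 - g - 20) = (g - 5)*(g + 2)*(g + 4)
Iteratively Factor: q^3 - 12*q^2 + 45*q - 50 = (q - 5)*(q^2 - 7*q + 10) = (q - 5)^2*(q - 2)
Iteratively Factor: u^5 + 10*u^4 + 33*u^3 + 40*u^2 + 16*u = (u + 4)*(u^4 + 6*u^3 + 9*u^2 + 4*u) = u*(u + 4)*(u^3 + 6*u^2 + 9*u + 4) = u*(u + 1)*(u + 4)*(u^2 + 5*u + 4) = u*(u + 1)^2*(u + 4)*(u + 4)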